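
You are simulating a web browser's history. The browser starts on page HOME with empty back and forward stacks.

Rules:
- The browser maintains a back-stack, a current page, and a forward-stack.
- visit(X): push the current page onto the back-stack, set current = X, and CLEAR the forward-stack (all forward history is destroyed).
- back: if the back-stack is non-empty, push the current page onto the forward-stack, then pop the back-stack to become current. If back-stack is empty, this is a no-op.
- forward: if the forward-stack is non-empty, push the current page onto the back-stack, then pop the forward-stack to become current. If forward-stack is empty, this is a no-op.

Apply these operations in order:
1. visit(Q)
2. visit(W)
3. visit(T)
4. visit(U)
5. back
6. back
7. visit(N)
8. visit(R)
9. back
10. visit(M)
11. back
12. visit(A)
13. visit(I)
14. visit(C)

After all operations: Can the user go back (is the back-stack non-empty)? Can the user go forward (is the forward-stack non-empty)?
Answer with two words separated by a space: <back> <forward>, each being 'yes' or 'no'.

After 1 (visit(Q)): cur=Q back=1 fwd=0
After 2 (visit(W)): cur=W back=2 fwd=0
After 3 (visit(T)): cur=T back=3 fwd=0
After 4 (visit(U)): cur=U back=4 fwd=0
After 5 (back): cur=T back=3 fwd=1
After 6 (back): cur=W back=2 fwd=2
After 7 (visit(N)): cur=N back=3 fwd=0
After 8 (visit(R)): cur=R back=4 fwd=0
After 9 (back): cur=N back=3 fwd=1
After 10 (visit(M)): cur=M back=4 fwd=0
After 11 (back): cur=N back=3 fwd=1
After 12 (visit(A)): cur=A back=4 fwd=0
After 13 (visit(I)): cur=I back=5 fwd=0
After 14 (visit(C)): cur=C back=6 fwd=0

Answer: yes no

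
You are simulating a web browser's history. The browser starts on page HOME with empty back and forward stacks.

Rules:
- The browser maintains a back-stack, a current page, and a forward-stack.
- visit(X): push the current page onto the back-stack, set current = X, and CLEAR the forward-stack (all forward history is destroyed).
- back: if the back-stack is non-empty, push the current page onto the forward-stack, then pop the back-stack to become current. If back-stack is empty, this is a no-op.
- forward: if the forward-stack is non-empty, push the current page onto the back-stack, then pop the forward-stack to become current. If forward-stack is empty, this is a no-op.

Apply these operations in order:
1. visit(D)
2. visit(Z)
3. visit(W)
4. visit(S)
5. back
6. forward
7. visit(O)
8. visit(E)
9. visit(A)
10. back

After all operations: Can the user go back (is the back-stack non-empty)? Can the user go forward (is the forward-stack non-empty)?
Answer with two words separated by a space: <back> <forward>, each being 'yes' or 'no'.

After 1 (visit(D)): cur=D back=1 fwd=0
After 2 (visit(Z)): cur=Z back=2 fwd=0
After 3 (visit(W)): cur=W back=3 fwd=0
After 4 (visit(S)): cur=S back=4 fwd=0
After 5 (back): cur=W back=3 fwd=1
After 6 (forward): cur=S back=4 fwd=0
After 7 (visit(O)): cur=O back=5 fwd=0
After 8 (visit(E)): cur=E back=6 fwd=0
After 9 (visit(A)): cur=A back=7 fwd=0
After 10 (back): cur=E back=6 fwd=1

Answer: yes yes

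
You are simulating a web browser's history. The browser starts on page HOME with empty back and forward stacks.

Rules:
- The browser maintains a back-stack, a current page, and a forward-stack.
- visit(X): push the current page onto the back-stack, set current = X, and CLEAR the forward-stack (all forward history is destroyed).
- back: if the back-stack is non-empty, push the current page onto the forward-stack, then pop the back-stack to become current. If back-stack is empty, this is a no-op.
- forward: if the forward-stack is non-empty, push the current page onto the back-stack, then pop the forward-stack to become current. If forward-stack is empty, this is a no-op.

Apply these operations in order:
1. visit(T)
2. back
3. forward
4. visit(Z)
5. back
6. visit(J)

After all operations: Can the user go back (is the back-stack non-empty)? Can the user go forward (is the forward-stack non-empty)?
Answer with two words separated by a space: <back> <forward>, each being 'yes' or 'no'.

Answer: yes no

Derivation:
After 1 (visit(T)): cur=T back=1 fwd=0
After 2 (back): cur=HOME back=0 fwd=1
After 3 (forward): cur=T back=1 fwd=0
After 4 (visit(Z)): cur=Z back=2 fwd=0
After 5 (back): cur=T back=1 fwd=1
After 6 (visit(J)): cur=J back=2 fwd=0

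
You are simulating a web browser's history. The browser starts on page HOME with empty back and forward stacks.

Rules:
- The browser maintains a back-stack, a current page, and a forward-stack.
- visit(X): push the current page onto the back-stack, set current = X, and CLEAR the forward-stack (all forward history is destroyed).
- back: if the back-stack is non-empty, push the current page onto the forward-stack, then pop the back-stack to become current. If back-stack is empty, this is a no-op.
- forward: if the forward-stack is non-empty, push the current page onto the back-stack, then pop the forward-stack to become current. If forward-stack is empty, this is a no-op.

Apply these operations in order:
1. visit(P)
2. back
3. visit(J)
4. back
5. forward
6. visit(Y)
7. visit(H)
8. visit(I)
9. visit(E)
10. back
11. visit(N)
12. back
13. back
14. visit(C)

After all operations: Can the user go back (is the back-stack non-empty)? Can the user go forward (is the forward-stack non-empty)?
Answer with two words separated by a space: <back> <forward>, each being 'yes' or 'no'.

After 1 (visit(P)): cur=P back=1 fwd=0
After 2 (back): cur=HOME back=0 fwd=1
After 3 (visit(J)): cur=J back=1 fwd=0
After 4 (back): cur=HOME back=0 fwd=1
After 5 (forward): cur=J back=1 fwd=0
After 6 (visit(Y)): cur=Y back=2 fwd=0
After 7 (visit(H)): cur=H back=3 fwd=0
After 8 (visit(I)): cur=I back=4 fwd=0
After 9 (visit(E)): cur=E back=5 fwd=0
After 10 (back): cur=I back=4 fwd=1
After 11 (visit(N)): cur=N back=5 fwd=0
After 12 (back): cur=I back=4 fwd=1
After 13 (back): cur=H back=3 fwd=2
After 14 (visit(C)): cur=C back=4 fwd=0

Answer: yes no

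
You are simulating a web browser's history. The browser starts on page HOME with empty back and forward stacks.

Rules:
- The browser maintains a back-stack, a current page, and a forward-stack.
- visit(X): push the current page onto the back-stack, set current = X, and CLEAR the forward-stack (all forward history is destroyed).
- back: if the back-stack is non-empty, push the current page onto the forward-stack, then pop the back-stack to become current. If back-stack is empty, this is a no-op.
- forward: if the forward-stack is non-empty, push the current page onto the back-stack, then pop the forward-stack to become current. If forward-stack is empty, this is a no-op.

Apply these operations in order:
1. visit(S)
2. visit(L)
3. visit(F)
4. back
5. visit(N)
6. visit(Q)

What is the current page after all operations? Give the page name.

After 1 (visit(S)): cur=S back=1 fwd=0
After 2 (visit(L)): cur=L back=2 fwd=0
After 3 (visit(F)): cur=F back=3 fwd=0
After 4 (back): cur=L back=2 fwd=1
After 5 (visit(N)): cur=N back=3 fwd=0
After 6 (visit(Q)): cur=Q back=4 fwd=0

Answer: Q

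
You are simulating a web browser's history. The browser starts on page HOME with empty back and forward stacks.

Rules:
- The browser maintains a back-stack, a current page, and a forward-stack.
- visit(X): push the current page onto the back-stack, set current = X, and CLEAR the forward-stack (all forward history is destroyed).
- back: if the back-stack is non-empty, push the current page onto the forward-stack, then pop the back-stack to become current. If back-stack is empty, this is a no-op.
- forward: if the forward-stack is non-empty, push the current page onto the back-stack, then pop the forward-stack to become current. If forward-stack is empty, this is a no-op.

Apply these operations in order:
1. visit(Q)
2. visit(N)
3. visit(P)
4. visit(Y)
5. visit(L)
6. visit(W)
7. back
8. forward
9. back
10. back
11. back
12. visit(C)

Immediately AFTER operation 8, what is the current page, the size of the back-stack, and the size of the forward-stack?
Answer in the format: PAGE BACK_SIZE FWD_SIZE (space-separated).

After 1 (visit(Q)): cur=Q back=1 fwd=0
After 2 (visit(N)): cur=N back=2 fwd=0
After 3 (visit(P)): cur=P back=3 fwd=0
After 4 (visit(Y)): cur=Y back=4 fwd=0
After 5 (visit(L)): cur=L back=5 fwd=0
After 6 (visit(W)): cur=W back=6 fwd=0
After 7 (back): cur=L back=5 fwd=1
After 8 (forward): cur=W back=6 fwd=0

W 6 0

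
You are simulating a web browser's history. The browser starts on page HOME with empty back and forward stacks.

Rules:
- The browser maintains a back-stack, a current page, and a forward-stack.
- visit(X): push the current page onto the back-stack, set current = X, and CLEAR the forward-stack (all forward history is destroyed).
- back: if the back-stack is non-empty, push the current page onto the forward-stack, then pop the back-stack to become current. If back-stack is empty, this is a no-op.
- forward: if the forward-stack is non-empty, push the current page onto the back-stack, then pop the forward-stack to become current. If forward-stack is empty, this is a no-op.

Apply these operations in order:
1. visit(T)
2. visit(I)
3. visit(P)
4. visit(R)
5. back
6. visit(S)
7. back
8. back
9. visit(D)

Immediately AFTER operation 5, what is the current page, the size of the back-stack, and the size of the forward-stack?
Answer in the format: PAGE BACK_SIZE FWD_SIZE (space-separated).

After 1 (visit(T)): cur=T back=1 fwd=0
After 2 (visit(I)): cur=I back=2 fwd=0
After 3 (visit(P)): cur=P back=3 fwd=0
After 4 (visit(R)): cur=R back=4 fwd=0
After 5 (back): cur=P back=3 fwd=1

P 3 1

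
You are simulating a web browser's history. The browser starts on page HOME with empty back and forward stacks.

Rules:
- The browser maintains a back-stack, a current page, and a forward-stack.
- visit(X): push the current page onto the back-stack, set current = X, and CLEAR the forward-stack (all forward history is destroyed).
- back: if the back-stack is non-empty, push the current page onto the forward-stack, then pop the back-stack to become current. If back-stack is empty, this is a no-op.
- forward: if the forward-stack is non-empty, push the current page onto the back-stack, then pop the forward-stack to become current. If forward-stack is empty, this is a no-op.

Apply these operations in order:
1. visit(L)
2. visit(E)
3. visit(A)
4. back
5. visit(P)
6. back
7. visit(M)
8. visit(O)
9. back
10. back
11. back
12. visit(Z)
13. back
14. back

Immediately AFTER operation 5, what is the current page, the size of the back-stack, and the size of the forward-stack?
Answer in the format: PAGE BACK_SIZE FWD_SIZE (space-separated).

After 1 (visit(L)): cur=L back=1 fwd=0
After 2 (visit(E)): cur=E back=2 fwd=0
After 3 (visit(A)): cur=A back=3 fwd=0
After 4 (back): cur=E back=2 fwd=1
After 5 (visit(P)): cur=P back=3 fwd=0

P 3 0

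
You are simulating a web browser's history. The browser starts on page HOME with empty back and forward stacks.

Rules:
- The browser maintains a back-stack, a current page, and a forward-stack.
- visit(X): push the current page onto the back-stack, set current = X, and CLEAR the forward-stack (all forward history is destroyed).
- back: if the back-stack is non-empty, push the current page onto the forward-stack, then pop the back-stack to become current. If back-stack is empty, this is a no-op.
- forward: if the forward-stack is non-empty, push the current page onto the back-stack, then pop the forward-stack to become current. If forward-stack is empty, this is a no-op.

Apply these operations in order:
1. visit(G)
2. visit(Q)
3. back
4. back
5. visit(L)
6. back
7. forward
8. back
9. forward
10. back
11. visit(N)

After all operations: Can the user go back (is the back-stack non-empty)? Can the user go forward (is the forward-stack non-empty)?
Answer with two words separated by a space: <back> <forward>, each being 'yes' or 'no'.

After 1 (visit(G)): cur=G back=1 fwd=0
After 2 (visit(Q)): cur=Q back=2 fwd=0
After 3 (back): cur=G back=1 fwd=1
After 4 (back): cur=HOME back=0 fwd=2
After 5 (visit(L)): cur=L back=1 fwd=0
After 6 (back): cur=HOME back=0 fwd=1
After 7 (forward): cur=L back=1 fwd=0
After 8 (back): cur=HOME back=0 fwd=1
After 9 (forward): cur=L back=1 fwd=0
After 10 (back): cur=HOME back=0 fwd=1
After 11 (visit(N)): cur=N back=1 fwd=0

Answer: yes no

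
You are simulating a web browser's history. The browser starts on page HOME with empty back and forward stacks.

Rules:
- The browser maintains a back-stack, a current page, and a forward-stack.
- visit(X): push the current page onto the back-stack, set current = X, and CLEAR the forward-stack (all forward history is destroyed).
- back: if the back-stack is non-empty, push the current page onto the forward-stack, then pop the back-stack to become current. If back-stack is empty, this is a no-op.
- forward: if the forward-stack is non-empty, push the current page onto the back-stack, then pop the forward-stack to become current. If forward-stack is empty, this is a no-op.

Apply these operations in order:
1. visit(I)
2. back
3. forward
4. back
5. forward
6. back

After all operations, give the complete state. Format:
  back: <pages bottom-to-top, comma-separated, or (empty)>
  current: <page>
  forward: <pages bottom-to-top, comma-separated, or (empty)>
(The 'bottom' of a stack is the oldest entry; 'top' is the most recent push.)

Answer: back: (empty)
current: HOME
forward: I

Derivation:
After 1 (visit(I)): cur=I back=1 fwd=0
After 2 (back): cur=HOME back=0 fwd=1
After 3 (forward): cur=I back=1 fwd=0
After 4 (back): cur=HOME back=0 fwd=1
After 5 (forward): cur=I back=1 fwd=0
After 6 (back): cur=HOME back=0 fwd=1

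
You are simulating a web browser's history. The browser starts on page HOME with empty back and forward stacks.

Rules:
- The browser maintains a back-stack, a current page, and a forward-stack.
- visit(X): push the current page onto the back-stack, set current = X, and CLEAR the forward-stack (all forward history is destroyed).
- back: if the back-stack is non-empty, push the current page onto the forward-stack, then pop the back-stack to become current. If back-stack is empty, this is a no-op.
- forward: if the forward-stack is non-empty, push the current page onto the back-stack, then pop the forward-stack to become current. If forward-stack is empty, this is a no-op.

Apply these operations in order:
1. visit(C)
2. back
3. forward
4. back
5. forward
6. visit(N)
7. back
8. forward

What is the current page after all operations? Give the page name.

Answer: N

Derivation:
After 1 (visit(C)): cur=C back=1 fwd=0
After 2 (back): cur=HOME back=0 fwd=1
After 3 (forward): cur=C back=1 fwd=0
After 4 (back): cur=HOME back=0 fwd=1
After 5 (forward): cur=C back=1 fwd=0
After 6 (visit(N)): cur=N back=2 fwd=0
After 7 (back): cur=C back=1 fwd=1
After 8 (forward): cur=N back=2 fwd=0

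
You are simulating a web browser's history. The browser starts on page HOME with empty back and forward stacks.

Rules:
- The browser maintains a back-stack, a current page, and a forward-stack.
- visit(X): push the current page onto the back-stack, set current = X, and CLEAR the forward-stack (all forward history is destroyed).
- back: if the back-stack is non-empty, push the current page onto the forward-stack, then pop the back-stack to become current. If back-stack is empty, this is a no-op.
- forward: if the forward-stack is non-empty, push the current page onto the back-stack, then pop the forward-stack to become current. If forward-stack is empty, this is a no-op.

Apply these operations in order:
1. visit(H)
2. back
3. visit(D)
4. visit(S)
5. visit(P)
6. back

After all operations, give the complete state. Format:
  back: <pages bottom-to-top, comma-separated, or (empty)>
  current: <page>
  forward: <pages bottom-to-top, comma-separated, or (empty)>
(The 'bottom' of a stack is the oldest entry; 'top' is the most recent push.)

Answer: back: HOME,D
current: S
forward: P

Derivation:
After 1 (visit(H)): cur=H back=1 fwd=0
After 2 (back): cur=HOME back=0 fwd=1
After 3 (visit(D)): cur=D back=1 fwd=0
After 4 (visit(S)): cur=S back=2 fwd=0
After 5 (visit(P)): cur=P back=3 fwd=0
After 6 (back): cur=S back=2 fwd=1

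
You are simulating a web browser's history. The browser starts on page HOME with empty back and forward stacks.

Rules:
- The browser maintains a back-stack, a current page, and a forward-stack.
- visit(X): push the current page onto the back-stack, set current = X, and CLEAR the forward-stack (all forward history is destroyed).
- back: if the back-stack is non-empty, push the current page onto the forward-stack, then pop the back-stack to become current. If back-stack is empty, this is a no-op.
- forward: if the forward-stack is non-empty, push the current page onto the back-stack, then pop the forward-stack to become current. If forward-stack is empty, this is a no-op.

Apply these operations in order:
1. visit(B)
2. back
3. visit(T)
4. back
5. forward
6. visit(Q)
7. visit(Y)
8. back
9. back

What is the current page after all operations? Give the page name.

Answer: T

Derivation:
After 1 (visit(B)): cur=B back=1 fwd=0
After 2 (back): cur=HOME back=0 fwd=1
After 3 (visit(T)): cur=T back=1 fwd=0
After 4 (back): cur=HOME back=0 fwd=1
After 5 (forward): cur=T back=1 fwd=0
After 6 (visit(Q)): cur=Q back=2 fwd=0
After 7 (visit(Y)): cur=Y back=3 fwd=0
After 8 (back): cur=Q back=2 fwd=1
After 9 (back): cur=T back=1 fwd=2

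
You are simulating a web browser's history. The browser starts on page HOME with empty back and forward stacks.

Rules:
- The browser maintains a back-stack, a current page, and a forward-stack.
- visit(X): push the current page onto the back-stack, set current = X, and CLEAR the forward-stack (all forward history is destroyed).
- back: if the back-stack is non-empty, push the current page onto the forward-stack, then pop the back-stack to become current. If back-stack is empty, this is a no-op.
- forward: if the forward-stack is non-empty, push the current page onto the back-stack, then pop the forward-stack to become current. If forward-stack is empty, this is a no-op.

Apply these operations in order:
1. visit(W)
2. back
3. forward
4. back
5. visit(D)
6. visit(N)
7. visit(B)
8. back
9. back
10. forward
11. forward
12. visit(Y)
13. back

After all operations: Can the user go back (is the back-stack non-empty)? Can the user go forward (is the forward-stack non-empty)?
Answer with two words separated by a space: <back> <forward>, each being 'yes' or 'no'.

After 1 (visit(W)): cur=W back=1 fwd=0
After 2 (back): cur=HOME back=0 fwd=1
After 3 (forward): cur=W back=1 fwd=0
After 4 (back): cur=HOME back=0 fwd=1
After 5 (visit(D)): cur=D back=1 fwd=0
After 6 (visit(N)): cur=N back=2 fwd=0
After 7 (visit(B)): cur=B back=3 fwd=0
After 8 (back): cur=N back=2 fwd=1
After 9 (back): cur=D back=1 fwd=2
After 10 (forward): cur=N back=2 fwd=1
After 11 (forward): cur=B back=3 fwd=0
After 12 (visit(Y)): cur=Y back=4 fwd=0
After 13 (back): cur=B back=3 fwd=1

Answer: yes yes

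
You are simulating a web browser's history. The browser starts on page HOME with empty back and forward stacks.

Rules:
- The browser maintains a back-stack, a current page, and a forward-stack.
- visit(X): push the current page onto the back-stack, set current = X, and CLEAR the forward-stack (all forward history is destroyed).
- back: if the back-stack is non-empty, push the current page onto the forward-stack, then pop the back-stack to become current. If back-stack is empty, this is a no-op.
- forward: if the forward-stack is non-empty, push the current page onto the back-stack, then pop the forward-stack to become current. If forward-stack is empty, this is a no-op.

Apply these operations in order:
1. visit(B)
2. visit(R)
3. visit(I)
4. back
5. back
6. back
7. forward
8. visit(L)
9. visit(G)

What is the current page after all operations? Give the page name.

After 1 (visit(B)): cur=B back=1 fwd=0
After 2 (visit(R)): cur=R back=2 fwd=0
After 3 (visit(I)): cur=I back=3 fwd=0
After 4 (back): cur=R back=2 fwd=1
After 5 (back): cur=B back=1 fwd=2
After 6 (back): cur=HOME back=0 fwd=3
After 7 (forward): cur=B back=1 fwd=2
After 8 (visit(L)): cur=L back=2 fwd=0
After 9 (visit(G)): cur=G back=3 fwd=0

Answer: G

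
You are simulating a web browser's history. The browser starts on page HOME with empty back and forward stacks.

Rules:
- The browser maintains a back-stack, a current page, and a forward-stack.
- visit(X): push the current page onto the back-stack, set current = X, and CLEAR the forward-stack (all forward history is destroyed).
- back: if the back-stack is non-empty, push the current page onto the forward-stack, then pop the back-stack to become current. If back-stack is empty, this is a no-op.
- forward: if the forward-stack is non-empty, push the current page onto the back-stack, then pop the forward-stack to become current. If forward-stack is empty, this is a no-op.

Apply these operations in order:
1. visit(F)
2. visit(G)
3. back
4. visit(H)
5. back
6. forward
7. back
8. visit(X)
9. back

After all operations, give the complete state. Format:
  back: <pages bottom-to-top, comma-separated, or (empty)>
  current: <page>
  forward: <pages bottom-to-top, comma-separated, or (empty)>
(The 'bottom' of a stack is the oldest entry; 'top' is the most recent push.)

Answer: back: HOME
current: F
forward: X

Derivation:
After 1 (visit(F)): cur=F back=1 fwd=0
After 2 (visit(G)): cur=G back=2 fwd=0
After 3 (back): cur=F back=1 fwd=1
After 4 (visit(H)): cur=H back=2 fwd=0
After 5 (back): cur=F back=1 fwd=1
After 6 (forward): cur=H back=2 fwd=0
After 7 (back): cur=F back=1 fwd=1
After 8 (visit(X)): cur=X back=2 fwd=0
After 9 (back): cur=F back=1 fwd=1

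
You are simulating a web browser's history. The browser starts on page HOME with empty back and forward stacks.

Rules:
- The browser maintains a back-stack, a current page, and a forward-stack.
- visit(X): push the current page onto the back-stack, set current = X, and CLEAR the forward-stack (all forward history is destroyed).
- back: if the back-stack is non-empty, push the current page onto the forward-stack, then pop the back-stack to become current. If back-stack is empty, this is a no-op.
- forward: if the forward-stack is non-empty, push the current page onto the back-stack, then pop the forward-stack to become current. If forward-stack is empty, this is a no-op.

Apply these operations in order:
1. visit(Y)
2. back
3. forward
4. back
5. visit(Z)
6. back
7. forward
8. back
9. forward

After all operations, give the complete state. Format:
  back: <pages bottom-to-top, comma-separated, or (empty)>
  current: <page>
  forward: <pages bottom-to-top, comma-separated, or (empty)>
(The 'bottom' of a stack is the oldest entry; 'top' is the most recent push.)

After 1 (visit(Y)): cur=Y back=1 fwd=0
After 2 (back): cur=HOME back=0 fwd=1
After 3 (forward): cur=Y back=1 fwd=0
After 4 (back): cur=HOME back=0 fwd=1
After 5 (visit(Z)): cur=Z back=1 fwd=0
After 6 (back): cur=HOME back=0 fwd=1
After 7 (forward): cur=Z back=1 fwd=0
After 8 (back): cur=HOME back=0 fwd=1
After 9 (forward): cur=Z back=1 fwd=0

Answer: back: HOME
current: Z
forward: (empty)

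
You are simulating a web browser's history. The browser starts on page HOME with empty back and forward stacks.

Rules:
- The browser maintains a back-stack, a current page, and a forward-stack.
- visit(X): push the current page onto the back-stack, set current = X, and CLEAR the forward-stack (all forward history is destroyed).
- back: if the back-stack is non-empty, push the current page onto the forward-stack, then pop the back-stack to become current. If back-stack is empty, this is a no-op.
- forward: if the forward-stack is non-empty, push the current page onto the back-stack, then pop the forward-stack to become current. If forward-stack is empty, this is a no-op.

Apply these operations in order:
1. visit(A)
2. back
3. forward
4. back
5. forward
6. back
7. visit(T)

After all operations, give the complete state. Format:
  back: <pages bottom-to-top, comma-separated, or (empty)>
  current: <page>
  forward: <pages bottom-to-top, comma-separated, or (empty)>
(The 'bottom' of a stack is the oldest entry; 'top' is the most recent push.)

Answer: back: HOME
current: T
forward: (empty)

Derivation:
After 1 (visit(A)): cur=A back=1 fwd=0
After 2 (back): cur=HOME back=0 fwd=1
After 3 (forward): cur=A back=1 fwd=0
After 4 (back): cur=HOME back=0 fwd=1
After 5 (forward): cur=A back=1 fwd=0
After 6 (back): cur=HOME back=0 fwd=1
After 7 (visit(T)): cur=T back=1 fwd=0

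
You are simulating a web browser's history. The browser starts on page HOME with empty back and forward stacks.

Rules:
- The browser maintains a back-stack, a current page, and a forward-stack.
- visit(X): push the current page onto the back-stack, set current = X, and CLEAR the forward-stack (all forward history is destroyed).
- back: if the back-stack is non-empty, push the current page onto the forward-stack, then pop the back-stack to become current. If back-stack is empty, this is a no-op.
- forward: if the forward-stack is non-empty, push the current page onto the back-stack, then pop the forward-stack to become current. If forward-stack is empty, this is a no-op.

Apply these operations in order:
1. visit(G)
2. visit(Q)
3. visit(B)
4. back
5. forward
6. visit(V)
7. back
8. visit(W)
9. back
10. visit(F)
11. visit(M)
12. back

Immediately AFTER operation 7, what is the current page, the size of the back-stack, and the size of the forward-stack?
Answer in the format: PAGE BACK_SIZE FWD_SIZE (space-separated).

After 1 (visit(G)): cur=G back=1 fwd=0
After 2 (visit(Q)): cur=Q back=2 fwd=0
After 3 (visit(B)): cur=B back=3 fwd=0
After 4 (back): cur=Q back=2 fwd=1
After 5 (forward): cur=B back=3 fwd=0
After 6 (visit(V)): cur=V back=4 fwd=0
After 7 (back): cur=B back=3 fwd=1

B 3 1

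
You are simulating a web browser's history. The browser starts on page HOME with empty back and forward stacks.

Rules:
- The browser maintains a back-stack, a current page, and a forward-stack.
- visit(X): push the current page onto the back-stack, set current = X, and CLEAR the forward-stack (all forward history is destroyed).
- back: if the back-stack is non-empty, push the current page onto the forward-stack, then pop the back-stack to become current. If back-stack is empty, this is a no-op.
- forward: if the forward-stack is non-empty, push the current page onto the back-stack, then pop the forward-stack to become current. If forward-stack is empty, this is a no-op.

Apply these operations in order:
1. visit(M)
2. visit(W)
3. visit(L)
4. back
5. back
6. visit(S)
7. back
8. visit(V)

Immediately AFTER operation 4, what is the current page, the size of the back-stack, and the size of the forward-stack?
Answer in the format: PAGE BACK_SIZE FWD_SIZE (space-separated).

After 1 (visit(M)): cur=M back=1 fwd=0
After 2 (visit(W)): cur=W back=2 fwd=0
After 3 (visit(L)): cur=L back=3 fwd=0
After 4 (back): cur=W back=2 fwd=1

W 2 1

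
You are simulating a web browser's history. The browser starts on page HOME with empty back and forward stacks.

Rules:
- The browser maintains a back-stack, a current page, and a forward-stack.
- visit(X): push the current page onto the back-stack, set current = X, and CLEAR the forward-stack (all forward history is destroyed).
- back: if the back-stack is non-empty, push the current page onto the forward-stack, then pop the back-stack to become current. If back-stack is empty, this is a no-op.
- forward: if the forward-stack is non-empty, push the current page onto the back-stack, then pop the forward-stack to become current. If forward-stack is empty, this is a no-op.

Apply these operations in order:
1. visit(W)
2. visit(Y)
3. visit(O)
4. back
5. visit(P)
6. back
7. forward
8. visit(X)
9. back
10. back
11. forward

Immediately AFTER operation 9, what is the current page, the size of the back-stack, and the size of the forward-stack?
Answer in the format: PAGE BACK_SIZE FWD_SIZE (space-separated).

After 1 (visit(W)): cur=W back=1 fwd=0
After 2 (visit(Y)): cur=Y back=2 fwd=0
After 3 (visit(O)): cur=O back=3 fwd=0
After 4 (back): cur=Y back=2 fwd=1
After 5 (visit(P)): cur=P back=3 fwd=0
After 6 (back): cur=Y back=2 fwd=1
After 7 (forward): cur=P back=3 fwd=0
After 8 (visit(X)): cur=X back=4 fwd=0
After 9 (back): cur=P back=3 fwd=1

P 3 1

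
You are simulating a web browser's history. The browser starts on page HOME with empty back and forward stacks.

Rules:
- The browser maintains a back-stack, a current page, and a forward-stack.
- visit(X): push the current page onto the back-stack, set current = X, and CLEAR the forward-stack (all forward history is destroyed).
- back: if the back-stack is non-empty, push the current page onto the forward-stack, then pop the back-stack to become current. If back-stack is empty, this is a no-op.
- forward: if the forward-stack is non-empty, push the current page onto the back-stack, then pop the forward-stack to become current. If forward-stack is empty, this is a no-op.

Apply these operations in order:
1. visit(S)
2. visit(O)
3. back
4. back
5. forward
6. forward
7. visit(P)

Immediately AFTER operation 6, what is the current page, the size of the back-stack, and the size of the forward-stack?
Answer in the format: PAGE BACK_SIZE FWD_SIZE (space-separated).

After 1 (visit(S)): cur=S back=1 fwd=0
After 2 (visit(O)): cur=O back=2 fwd=0
After 3 (back): cur=S back=1 fwd=1
After 4 (back): cur=HOME back=0 fwd=2
After 5 (forward): cur=S back=1 fwd=1
After 6 (forward): cur=O back=2 fwd=0

O 2 0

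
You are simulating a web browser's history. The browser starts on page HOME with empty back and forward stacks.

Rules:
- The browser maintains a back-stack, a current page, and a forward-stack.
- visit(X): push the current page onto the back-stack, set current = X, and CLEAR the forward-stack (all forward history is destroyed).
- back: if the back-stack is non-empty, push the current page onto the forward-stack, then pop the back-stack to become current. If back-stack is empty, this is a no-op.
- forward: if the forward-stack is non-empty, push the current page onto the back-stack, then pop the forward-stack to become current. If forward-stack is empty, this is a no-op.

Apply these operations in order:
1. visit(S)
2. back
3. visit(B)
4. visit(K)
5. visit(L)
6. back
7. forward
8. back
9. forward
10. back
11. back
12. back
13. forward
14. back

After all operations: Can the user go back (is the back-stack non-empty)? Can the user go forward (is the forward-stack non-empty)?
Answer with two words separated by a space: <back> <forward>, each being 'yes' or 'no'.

After 1 (visit(S)): cur=S back=1 fwd=0
After 2 (back): cur=HOME back=0 fwd=1
After 3 (visit(B)): cur=B back=1 fwd=0
After 4 (visit(K)): cur=K back=2 fwd=0
After 5 (visit(L)): cur=L back=3 fwd=0
After 6 (back): cur=K back=2 fwd=1
After 7 (forward): cur=L back=3 fwd=0
After 8 (back): cur=K back=2 fwd=1
After 9 (forward): cur=L back=3 fwd=0
After 10 (back): cur=K back=2 fwd=1
After 11 (back): cur=B back=1 fwd=2
After 12 (back): cur=HOME back=0 fwd=3
After 13 (forward): cur=B back=1 fwd=2
After 14 (back): cur=HOME back=0 fwd=3

Answer: no yes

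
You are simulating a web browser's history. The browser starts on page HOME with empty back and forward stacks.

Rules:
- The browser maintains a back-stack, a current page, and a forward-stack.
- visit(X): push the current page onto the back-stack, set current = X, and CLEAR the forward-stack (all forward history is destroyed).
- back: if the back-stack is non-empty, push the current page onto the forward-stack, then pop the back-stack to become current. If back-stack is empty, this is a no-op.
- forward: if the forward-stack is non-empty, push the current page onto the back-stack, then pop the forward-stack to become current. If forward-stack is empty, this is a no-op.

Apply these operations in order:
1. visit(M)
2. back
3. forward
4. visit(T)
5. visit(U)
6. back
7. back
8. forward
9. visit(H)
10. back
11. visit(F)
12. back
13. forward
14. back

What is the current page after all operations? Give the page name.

After 1 (visit(M)): cur=M back=1 fwd=0
After 2 (back): cur=HOME back=0 fwd=1
After 3 (forward): cur=M back=1 fwd=0
After 4 (visit(T)): cur=T back=2 fwd=0
After 5 (visit(U)): cur=U back=3 fwd=0
After 6 (back): cur=T back=2 fwd=1
After 7 (back): cur=M back=1 fwd=2
After 8 (forward): cur=T back=2 fwd=1
After 9 (visit(H)): cur=H back=3 fwd=0
After 10 (back): cur=T back=2 fwd=1
After 11 (visit(F)): cur=F back=3 fwd=0
After 12 (back): cur=T back=2 fwd=1
After 13 (forward): cur=F back=3 fwd=0
After 14 (back): cur=T back=2 fwd=1

Answer: T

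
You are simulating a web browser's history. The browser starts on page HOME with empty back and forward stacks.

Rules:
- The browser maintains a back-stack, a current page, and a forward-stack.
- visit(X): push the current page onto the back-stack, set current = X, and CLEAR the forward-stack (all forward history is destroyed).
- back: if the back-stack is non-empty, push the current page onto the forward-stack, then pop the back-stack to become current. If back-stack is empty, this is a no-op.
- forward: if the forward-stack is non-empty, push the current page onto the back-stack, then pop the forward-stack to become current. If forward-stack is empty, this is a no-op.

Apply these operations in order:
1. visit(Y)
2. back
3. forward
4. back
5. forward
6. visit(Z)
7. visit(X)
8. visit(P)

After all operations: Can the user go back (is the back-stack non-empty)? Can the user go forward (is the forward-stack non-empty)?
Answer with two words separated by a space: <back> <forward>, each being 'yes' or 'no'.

After 1 (visit(Y)): cur=Y back=1 fwd=0
After 2 (back): cur=HOME back=0 fwd=1
After 3 (forward): cur=Y back=1 fwd=0
After 4 (back): cur=HOME back=0 fwd=1
After 5 (forward): cur=Y back=1 fwd=0
After 6 (visit(Z)): cur=Z back=2 fwd=0
After 7 (visit(X)): cur=X back=3 fwd=0
After 8 (visit(P)): cur=P back=4 fwd=0

Answer: yes no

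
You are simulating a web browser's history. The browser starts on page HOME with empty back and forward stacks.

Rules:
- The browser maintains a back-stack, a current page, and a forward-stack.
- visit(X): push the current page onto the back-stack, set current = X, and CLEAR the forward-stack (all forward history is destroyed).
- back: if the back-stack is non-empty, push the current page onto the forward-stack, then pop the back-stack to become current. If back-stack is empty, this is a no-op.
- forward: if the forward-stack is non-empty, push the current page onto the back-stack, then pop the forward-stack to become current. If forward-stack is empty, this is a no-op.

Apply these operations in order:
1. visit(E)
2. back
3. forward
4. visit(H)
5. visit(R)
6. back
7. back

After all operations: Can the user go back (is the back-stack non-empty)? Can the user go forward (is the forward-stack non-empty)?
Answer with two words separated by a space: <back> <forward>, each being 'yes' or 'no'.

Answer: yes yes

Derivation:
After 1 (visit(E)): cur=E back=1 fwd=0
After 2 (back): cur=HOME back=0 fwd=1
After 3 (forward): cur=E back=1 fwd=0
After 4 (visit(H)): cur=H back=2 fwd=0
After 5 (visit(R)): cur=R back=3 fwd=0
After 6 (back): cur=H back=2 fwd=1
After 7 (back): cur=E back=1 fwd=2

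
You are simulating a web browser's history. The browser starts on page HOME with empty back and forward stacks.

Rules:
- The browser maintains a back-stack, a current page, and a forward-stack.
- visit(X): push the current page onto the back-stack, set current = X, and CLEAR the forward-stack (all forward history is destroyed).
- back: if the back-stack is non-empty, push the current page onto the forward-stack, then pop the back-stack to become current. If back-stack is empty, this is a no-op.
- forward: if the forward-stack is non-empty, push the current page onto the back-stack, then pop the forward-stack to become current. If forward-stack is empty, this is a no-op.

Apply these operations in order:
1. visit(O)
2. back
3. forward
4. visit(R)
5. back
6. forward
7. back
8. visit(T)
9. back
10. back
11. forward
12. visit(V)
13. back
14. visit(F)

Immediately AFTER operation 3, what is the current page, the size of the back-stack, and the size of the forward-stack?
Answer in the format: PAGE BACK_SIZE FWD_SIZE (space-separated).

After 1 (visit(O)): cur=O back=1 fwd=0
After 2 (back): cur=HOME back=0 fwd=1
After 3 (forward): cur=O back=1 fwd=0

O 1 0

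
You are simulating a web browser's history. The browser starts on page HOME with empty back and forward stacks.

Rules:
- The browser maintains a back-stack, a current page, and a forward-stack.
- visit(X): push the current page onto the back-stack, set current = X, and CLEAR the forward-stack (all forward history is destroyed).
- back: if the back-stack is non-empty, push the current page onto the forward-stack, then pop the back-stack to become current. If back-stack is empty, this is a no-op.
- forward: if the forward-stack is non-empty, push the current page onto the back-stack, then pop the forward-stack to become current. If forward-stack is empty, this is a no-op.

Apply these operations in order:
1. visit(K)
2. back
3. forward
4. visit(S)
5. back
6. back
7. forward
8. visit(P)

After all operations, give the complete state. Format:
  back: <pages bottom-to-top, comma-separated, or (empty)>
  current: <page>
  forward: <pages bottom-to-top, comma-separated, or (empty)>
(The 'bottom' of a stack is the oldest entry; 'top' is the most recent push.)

After 1 (visit(K)): cur=K back=1 fwd=0
After 2 (back): cur=HOME back=0 fwd=1
After 3 (forward): cur=K back=1 fwd=0
After 4 (visit(S)): cur=S back=2 fwd=0
After 5 (back): cur=K back=1 fwd=1
After 6 (back): cur=HOME back=0 fwd=2
After 7 (forward): cur=K back=1 fwd=1
After 8 (visit(P)): cur=P back=2 fwd=0

Answer: back: HOME,K
current: P
forward: (empty)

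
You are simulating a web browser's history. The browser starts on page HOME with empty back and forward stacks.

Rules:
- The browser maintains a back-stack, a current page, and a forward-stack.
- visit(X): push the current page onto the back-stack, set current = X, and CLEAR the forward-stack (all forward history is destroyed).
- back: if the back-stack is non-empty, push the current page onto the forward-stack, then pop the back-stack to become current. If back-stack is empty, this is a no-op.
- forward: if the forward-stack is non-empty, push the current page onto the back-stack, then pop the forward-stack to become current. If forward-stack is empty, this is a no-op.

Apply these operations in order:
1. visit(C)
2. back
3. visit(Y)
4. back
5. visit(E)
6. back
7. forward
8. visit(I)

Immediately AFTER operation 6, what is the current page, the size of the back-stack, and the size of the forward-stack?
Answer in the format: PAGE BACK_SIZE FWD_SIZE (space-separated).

After 1 (visit(C)): cur=C back=1 fwd=0
After 2 (back): cur=HOME back=0 fwd=1
After 3 (visit(Y)): cur=Y back=1 fwd=0
After 4 (back): cur=HOME back=0 fwd=1
After 5 (visit(E)): cur=E back=1 fwd=0
After 6 (back): cur=HOME back=0 fwd=1

HOME 0 1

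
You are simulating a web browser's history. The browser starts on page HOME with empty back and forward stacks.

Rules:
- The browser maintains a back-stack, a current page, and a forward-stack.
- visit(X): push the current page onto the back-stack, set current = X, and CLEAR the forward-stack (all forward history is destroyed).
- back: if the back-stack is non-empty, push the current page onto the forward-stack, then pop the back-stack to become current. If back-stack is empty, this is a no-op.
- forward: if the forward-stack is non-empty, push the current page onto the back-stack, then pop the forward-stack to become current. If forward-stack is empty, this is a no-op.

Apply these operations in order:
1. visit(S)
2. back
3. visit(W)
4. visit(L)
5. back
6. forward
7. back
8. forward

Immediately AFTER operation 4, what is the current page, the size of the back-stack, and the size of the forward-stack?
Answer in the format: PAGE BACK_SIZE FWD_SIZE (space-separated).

After 1 (visit(S)): cur=S back=1 fwd=0
After 2 (back): cur=HOME back=0 fwd=1
After 3 (visit(W)): cur=W back=1 fwd=0
After 4 (visit(L)): cur=L back=2 fwd=0

L 2 0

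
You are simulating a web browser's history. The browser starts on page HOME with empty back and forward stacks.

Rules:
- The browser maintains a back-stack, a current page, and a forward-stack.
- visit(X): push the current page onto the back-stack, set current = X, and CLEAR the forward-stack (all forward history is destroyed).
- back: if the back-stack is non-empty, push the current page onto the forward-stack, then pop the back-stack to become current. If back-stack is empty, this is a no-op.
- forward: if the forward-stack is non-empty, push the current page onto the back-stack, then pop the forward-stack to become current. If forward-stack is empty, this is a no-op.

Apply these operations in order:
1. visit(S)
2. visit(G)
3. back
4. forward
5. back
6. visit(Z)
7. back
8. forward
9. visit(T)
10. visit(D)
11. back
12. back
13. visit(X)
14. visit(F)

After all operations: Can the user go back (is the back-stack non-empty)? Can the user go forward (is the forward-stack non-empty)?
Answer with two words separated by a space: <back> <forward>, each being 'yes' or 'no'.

Answer: yes no

Derivation:
After 1 (visit(S)): cur=S back=1 fwd=0
After 2 (visit(G)): cur=G back=2 fwd=0
After 3 (back): cur=S back=1 fwd=1
After 4 (forward): cur=G back=2 fwd=0
After 5 (back): cur=S back=1 fwd=1
After 6 (visit(Z)): cur=Z back=2 fwd=0
After 7 (back): cur=S back=1 fwd=1
After 8 (forward): cur=Z back=2 fwd=0
After 9 (visit(T)): cur=T back=3 fwd=0
After 10 (visit(D)): cur=D back=4 fwd=0
After 11 (back): cur=T back=3 fwd=1
After 12 (back): cur=Z back=2 fwd=2
After 13 (visit(X)): cur=X back=3 fwd=0
After 14 (visit(F)): cur=F back=4 fwd=0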